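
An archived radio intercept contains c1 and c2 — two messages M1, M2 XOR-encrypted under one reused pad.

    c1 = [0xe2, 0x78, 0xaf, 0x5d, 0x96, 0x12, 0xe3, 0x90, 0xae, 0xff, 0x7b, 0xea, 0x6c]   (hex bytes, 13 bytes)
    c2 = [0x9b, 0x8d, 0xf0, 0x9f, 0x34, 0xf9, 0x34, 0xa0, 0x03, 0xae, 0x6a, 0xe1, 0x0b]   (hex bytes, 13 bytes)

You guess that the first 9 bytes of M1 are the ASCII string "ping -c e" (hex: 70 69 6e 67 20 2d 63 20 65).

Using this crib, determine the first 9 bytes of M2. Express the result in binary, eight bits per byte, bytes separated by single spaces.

First, c1 ⊕ c2 = (M1 ⊕ K) ⊕ (M2 ⊕ K) = M1 ⊕ M2, so the key drops out. Then M2 = (M1 ⊕ M2) ⊕ M1 over the first 9 bytes.
byte 0: (e2 ⊕ 9b) ⊕ 70 = 79 ⊕ 70 = 09
byte 1: (78 ⊕ 8d) ⊕ 69 = f5 ⊕ 69 = 9c
byte 2: (af ⊕ f0) ⊕ 6e = 5f ⊕ 6e = 31
byte 3: (5d ⊕ 9f) ⊕ 67 = c2 ⊕ 67 = a5
byte 4: (96 ⊕ 34) ⊕ 20 = a2 ⊕ 20 = 82
byte 5: (12 ⊕ f9) ⊕ 2d = eb ⊕ 2d = c6
byte 6: (e3 ⊕ 34) ⊕ 63 = d7 ⊕ 63 = b4
byte 7: (90 ⊕ a0) ⊕ 20 = 30 ⊕ 20 = 10
byte 8: (ae ⊕ 03) ⊕ 65 = ad ⊕ 65 = c8

00001001 10011100 00110001 10100101 10000010 11000110 10110100 00010000 11001000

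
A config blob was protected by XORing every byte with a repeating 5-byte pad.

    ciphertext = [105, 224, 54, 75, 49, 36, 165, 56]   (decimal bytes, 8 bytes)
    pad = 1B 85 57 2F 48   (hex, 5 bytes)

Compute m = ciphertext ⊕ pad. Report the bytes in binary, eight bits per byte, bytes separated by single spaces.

01110010 01100101 01100001 01100100 01111001 00111111 00100000 01101111

The 5-byte key repeats, so the effective keystream is 1b 85 57 2f 48 1b 85 57.
byte 0: 01101001 XOR 00011011 = 01110010
byte 1: 11100000 XOR 10000101 = 01100101
byte 2: 00110110 XOR 01010111 = 01100001
byte 3: 01001011 XOR 00101111 = 01100100
byte 4: 00110001 XOR 01001000 = 01111001
byte 5: 00100100 XOR 00011011 = 00111111
byte 6: 10100101 XOR 10000101 = 00100000
byte 7: 00111000 XOR 01010111 = 01101111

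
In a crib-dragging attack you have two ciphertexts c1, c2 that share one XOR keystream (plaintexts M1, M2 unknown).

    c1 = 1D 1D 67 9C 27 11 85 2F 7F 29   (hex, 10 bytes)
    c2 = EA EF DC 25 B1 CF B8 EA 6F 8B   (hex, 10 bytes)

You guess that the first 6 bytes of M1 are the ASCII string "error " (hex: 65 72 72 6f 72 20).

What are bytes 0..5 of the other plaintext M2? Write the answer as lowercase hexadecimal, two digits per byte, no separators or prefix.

First, c1 ⊕ c2 = (M1 ⊕ K) ⊕ (M2 ⊕ K) = M1 ⊕ M2, so the key drops out. Then M2 = (M1 ⊕ M2) ⊕ M1 over the first 6 bytes.
byte 0: (1d XOR ea) XOR 65 = f7 XOR 65 = 92
byte 1: (1d XOR ef) XOR 72 = f2 XOR 72 = 80
byte 2: (67 XOR dc) XOR 72 = bb XOR 72 = c9
byte 3: (9c XOR 25) XOR 6f = b9 XOR 6f = d6
byte 4: (27 XOR b1) XOR 72 = 96 XOR 72 = e4
byte 5: (11 XOR cf) XOR 20 = de XOR 20 = fe

9280c9d6e4fe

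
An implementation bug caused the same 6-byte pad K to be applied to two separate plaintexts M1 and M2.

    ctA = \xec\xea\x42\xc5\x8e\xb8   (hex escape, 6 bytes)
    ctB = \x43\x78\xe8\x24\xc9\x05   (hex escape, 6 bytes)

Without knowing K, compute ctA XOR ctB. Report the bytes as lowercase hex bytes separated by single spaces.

ctA ⊕ ctB = (M1 ⊕ K) ⊕ (M2 ⊕ K) = M1 ⊕ M2 — the shared key cancels under XOR.
236 ^  67 = 175
234 ^ 120 = 146
 66 ^ 232 = 170
197 ^  36 = 225
142 ^ 201 =  71
184 ^   5 = 189

af 92 aa e1 47 bd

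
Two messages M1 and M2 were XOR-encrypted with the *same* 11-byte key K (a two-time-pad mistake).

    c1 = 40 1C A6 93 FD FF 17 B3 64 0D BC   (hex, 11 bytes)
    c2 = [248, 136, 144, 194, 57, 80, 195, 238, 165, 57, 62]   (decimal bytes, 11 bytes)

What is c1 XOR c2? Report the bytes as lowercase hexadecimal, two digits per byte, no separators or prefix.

c1 ⊕ c2 = (M1 ⊕ K) ⊕ (M2 ⊕ K) = M1 ⊕ M2 — the shared key cancels under XOR.
40 xor f8 = b8
1c xor 88 = 94
a6 xor 90 = 36
93 xor c2 = 51
fd xor 39 = c4
ff xor 50 = af
17 xor c3 = d4
b3 xor ee = 5d
64 xor a5 = c1
0d xor 39 = 34
bc xor 3e = 82

b8943651c4afd45dc13482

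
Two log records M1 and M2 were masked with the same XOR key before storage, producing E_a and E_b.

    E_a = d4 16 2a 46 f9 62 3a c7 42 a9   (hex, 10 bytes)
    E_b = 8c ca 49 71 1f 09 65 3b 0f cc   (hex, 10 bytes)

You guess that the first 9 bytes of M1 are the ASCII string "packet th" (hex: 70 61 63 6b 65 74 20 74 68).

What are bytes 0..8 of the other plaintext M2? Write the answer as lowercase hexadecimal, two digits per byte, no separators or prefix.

28bd005c831f7f8825

First, E_a ⊕ E_b = (M1 ⊕ K) ⊕ (M2 ⊕ K) = M1 ⊕ M2, so the key drops out. Then M2 = (M1 ⊕ M2) ⊕ M1 over the first 9 bytes.
byte 0: (d4 ^ 8c) ^ 70 = 58 ^ 70 = 28
byte 1: (16 ^ ca) ^ 61 = dc ^ 61 = bd
byte 2: (2a ^ 49) ^ 63 = 63 ^ 63 = 00
byte 3: (46 ^ 71) ^ 6b = 37 ^ 6b = 5c
byte 4: (f9 ^ 1f) ^ 65 = e6 ^ 65 = 83
byte 5: (62 ^ 09) ^ 74 = 6b ^ 74 = 1f
byte 6: (3a ^ 65) ^ 20 = 5f ^ 20 = 7f
byte 7: (c7 ^ 3b) ^ 74 = fc ^ 74 = 88
byte 8: (42 ^ 0f) ^ 68 = 4d ^ 68 = 25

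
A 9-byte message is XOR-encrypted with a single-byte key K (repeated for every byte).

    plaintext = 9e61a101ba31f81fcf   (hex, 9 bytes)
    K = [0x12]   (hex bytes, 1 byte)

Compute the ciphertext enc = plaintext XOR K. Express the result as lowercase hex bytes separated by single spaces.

8c 73 b3 13 a8 23 ea 0d dd

The 1-byte key repeats, so the effective keystream is 12 12 12 12 12 12 12 12 12.
byte 0: 9e ^ 12 = 8c
byte 1: 61 ^ 12 = 73
byte 2: a1 ^ 12 = b3
byte 3: 01 ^ 12 = 13
byte 4: ba ^ 12 = a8
byte 5: 31 ^ 12 = 23
byte 6: f8 ^ 12 = ea
byte 7: 1f ^ 12 = 0d
byte 8: cf ^ 12 = dd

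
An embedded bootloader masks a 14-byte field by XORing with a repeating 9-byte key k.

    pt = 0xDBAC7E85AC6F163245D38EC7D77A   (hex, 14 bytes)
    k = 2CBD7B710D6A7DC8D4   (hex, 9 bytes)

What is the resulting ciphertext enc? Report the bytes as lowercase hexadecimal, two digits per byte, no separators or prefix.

f71105f4a1056bfa91ff33bca677

The 9-byte key repeats, so the effective keystream is 2c bd 7b 71 0d 6a 7d c8 d4 2c bd 7b 71 0d.
byte 0: db ⊕ 2c = f7
byte 1: ac ⊕ bd = 11
byte 2: 7e ⊕ 7b = 05
byte 3: 85 ⊕ 71 = f4
byte 4: ac ⊕ 0d = a1
byte 5: 6f ⊕ 6a = 05
byte 6: 16 ⊕ 7d = 6b
byte 7: 32 ⊕ c8 = fa
byte 8: 45 ⊕ d4 = 91
byte 9: d3 ⊕ 2c = ff
byte 10: 8e ⊕ bd = 33
byte 11: c7 ⊕ 7b = bc
byte 12: d7 ⊕ 71 = a6
byte 13: 7a ⊕ 0d = 77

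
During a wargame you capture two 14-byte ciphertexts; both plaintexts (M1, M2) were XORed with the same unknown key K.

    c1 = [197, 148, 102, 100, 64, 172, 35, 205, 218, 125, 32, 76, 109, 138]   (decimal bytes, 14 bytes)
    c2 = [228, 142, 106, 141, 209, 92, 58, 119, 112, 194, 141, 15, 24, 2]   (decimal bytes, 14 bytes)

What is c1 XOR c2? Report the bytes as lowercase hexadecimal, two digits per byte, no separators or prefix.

c1 ⊕ c2 = (M1 ⊕ K) ⊕ (M2 ⊕ K) = M1 ⊕ M2 — the shared key cancels under XOR.
byte 0: 197 ⊕ 228 =  33
byte 1: 148 ⊕ 142 =  26
byte 2: 102 ⊕ 106 =  12
byte 3: 100 ⊕ 141 = 233
byte 4:  64 ⊕ 209 = 145
byte 5: 172 ⊕  92 = 240
byte 6:  35 ⊕  58 =  25
byte 7: 205 ⊕ 119 = 186
byte 8: 218 ⊕ 112 = 170
byte 9: 125 ⊕ 194 = 191
byte 10:  32 ⊕ 141 = 173
byte 11:  76 ⊕  15 =  67
byte 12: 109 ⊕  24 = 117
byte 13: 138 ⊕   2 = 136

211a0ce991f019baaabfad437588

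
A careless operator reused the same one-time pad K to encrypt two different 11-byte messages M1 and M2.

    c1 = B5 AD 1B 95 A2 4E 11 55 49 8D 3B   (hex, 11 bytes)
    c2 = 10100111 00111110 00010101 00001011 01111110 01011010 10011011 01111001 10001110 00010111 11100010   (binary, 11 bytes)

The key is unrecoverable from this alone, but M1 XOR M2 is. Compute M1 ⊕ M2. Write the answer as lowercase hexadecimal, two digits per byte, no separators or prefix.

c1 ⊕ c2 = (M1 ⊕ K) ⊕ (M2 ⊕ K) = M1 ⊕ M2 — the shared key cancels under XOR.
byte 0: 10110101 ^ 10100111 = 00010010
byte 1: 10101101 ^ 00111110 = 10010011
byte 2: 00011011 ^ 00010101 = 00001110
byte 3: 10010101 ^ 00001011 = 10011110
byte 4: 10100010 ^ 01111110 = 11011100
byte 5: 01001110 ^ 01011010 = 00010100
byte 6: 00010001 ^ 10011011 = 10001010
byte 7: 01010101 ^ 01111001 = 00101100
byte 8: 01001001 ^ 10001110 = 11000111
byte 9: 10001101 ^ 00010111 = 10011010
byte 10: 00111011 ^ 11100010 = 11011001

12930e9edc148a2cc79ad9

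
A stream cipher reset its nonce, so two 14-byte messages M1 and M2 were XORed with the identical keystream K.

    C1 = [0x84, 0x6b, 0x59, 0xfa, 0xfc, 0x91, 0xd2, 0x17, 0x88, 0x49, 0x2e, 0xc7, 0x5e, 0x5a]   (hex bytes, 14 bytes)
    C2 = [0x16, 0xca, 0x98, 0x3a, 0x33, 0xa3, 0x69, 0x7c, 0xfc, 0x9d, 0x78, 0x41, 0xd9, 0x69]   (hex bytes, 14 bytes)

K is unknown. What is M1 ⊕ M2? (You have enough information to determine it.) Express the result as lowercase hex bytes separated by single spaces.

92 a1 c1 c0 cf 32 bb 6b 74 d4 56 86 87 33

C1 ⊕ C2 = (M1 ⊕ K) ⊕ (M2 ⊕ K) = M1 ⊕ M2 — the shared key cancels under XOR.
byte 0: 84 xor 16 = 92
byte 1: 6b xor ca = a1
byte 2: 59 xor 98 = c1
byte 3: fa xor 3a = c0
byte 4: fc xor 33 = cf
byte 5: 91 xor a3 = 32
byte 6: d2 xor 69 = bb
byte 7: 17 xor 7c = 6b
byte 8: 88 xor fc = 74
byte 9: 49 xor 9d = d4
byte 10: 2e xor 78 = 56
byte 11: c7 xor 41 = 86
byte 12: 5e xor d9 = 87
byte 13: 5a xor 69 = 33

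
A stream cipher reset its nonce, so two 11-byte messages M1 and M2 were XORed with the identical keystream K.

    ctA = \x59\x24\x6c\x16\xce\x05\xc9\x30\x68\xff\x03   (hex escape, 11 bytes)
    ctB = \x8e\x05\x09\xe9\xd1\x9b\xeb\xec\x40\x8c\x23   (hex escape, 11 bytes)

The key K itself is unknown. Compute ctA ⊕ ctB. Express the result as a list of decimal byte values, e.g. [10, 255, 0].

ctA ⊕ ctB = (M1 ⊕ K) ⊕ (M2 ⊕ K) = M1 ⊕ M2 — the shared key cancels under XOR.
59 XOR 8e = d7
24 XOR 05 = 21
6c XOR 09 = 65
16 XOR e9 = ff
ce XOR d1 = 1f
05 XOR 9b = 9e
c9 XOR eb = 22
30 XOR ec = dc
68 XOR 40 = 28
ff XOR 8c = 73
03 XOR 23 = 20

[215, 33, 101, 255, 31, 158, 34, 220, 40, 115, 32]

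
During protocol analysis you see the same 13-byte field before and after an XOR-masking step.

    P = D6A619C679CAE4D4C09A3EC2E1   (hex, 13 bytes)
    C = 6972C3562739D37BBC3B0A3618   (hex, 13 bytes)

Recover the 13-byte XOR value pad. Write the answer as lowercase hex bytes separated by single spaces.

Since C = P ⊕ pad, XORing both sides with P gives pad = P ⊕ C.
byte 0: d6 ^ 69 = bf
byte 1: a6 ^ 72 = d4
byte 2: 19 ^ c3 = da
byte 3: c6 ^ 56 = 90
byte 4: 79 ^ 27 = 5e
byte 5: ca ^ 39 = f3
byte 6: e4 ^ d3 = 37
byte 7: d4 ^ 7b = af
byte 8: c0 ^ bc = 7c
byte 9: 9a ^ 3b = a1
byte 10: 3e ^ 0a = 34
byte 11: c2 ^ 36 = f4
byte 12: e1 ^ 18 = f9

bf d4 da 90 5e f3 37 af 7c a1 34 f4 f9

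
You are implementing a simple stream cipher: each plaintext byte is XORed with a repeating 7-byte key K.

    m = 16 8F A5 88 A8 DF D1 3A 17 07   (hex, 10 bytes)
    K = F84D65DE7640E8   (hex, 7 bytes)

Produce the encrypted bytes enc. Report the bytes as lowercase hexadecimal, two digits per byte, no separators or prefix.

eec2c056de9f39c25a62

The 7-byte key repeats, so the effective keystream is f8 4d 65 de 76 40 e8 f8 4d 65.
byte 0:  22 xor 248 = 238
byte 1: 143 xor  77 = 194
byte 2: 165 xor 101 = 192
byte 3: 136 xor 222 =  86
byte 4: 168 xor 118 = 222
byte 5: 223 xor  64 = 159
byte 6: 209 xor 232 =  57
byte 7:  58 xor 248 = 194
byte 8:  23 xor  77 =  90
byte 9:   7 xor 101 =  98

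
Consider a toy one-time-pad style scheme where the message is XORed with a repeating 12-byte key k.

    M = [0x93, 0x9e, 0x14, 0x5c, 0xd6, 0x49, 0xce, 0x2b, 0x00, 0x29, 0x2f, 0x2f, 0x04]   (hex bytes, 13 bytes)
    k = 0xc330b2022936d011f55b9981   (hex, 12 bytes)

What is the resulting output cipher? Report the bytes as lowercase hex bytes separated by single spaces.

50 ae a6 5e ff 7f 1e 3a f5 72 b6 ae c7

The 12-byte key repeats, so the effective keystream is c3 30 b2 02 29 36 d0 11 f5 5b 99 81 c3.
byte 0: 93 XOR c3 = 50
byte 1: 9e XOR 30 = ae
byte 2: 14 XOR b2 = a6
byte 3: 5c XOR 02 = 5e
byte 4: d6 XOR 29 = ff
byte 5: 49 XOR 36 = 7f
byte 6: ce XOR d0 = 1e
byte 7: 2b XOR 11 = 3a
byte 8: 00 XOR f5 = f5
byte 9: 29 XOR 5b = 72
byte 10: 2f XOR 99 = b6
byte 11: 2f XOR 81 = ae
byte 12: 04 XOR c3 = c7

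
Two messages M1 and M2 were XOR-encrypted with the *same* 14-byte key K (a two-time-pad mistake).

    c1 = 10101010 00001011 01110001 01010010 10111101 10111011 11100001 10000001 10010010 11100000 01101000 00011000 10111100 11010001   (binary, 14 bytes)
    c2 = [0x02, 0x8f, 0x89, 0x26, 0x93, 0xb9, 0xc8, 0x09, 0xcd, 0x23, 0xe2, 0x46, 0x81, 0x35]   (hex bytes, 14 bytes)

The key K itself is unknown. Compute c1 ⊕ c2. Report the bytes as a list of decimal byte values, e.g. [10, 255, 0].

c1 ⊕ c2 = (M1 ⊕ K) ⊕ (M2 ⊕ K) = M1 ⊕ M2 — the shared key cancels under XOR.
byte 0: aa ⊕ 02 = a8
byte 1: 0b ⊕ 8f = 84
byte 2: 71 ⊕ 89 = f8
byte 3: 52 ⊕ 26 = 74
byte 4: bd ⊕ 93 = 2e
byte 5: bb ⊕ b9 = 02
byte 6: e1 ⊕ c8 = 29
byte 7: 81 ⊕ 09 = 88
byte 8: 92 ⊕ cd = 5f
byte 9: e0 ⊕ 23 = c3
byte 10: 68 ⊕ e2 = 8a
byte 11: 18 ⊕ 46 = 5e
byte 12: bc ⊕ 81 = 3d
byte 13: d1 ⊕ 35 = e4

[168, 132, 248, 116, 46, 2, 41, 136, 95, 195, 138, 94, 61, 228]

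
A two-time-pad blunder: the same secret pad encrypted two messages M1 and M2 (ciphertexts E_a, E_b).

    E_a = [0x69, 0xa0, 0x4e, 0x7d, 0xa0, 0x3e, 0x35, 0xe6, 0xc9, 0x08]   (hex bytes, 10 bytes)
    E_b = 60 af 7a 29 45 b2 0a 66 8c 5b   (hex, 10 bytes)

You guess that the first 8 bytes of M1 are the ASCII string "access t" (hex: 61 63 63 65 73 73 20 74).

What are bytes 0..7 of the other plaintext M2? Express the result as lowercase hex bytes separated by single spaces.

68 6c 57 31 96 ff 1f f4

First, E_a ⊕ E_b = (M1 ⊕ K) ⊕ (M2 ⊕ K) = M1 ⊕ M2, so the key drops out. Then M2 = (M1 ⊕ M2) ⊕ M1 over the first 8 bytes.
byte 0: (69 ⊕ 60) ⊕ 61 = 09 ⊕ 61 = 68
byte 1: (a0 ⊕ af) ⊕ 63 = 0f ⊕ 63 = 6c
byte 2: (4e ⊕ 7a) ⊕ 63 = 34 ⊕ 63 = 57
byte 3: (7d ⊕ 29) ⊕ 65 = 54 ⊕ 65 = 31
byte 4: (a0 ⊕ 45) ⊕ 73 = e5 ⊕ 73 = 96
byte 5: (3e ⊕ b2) ⊕ 73 = 8c ⊕ 73 = ff
byte 6: (35 ⊕ 0a) ⊕ 20 = 3f ⊕ 20 = 1f
byte 7: (e6 ⊕ 66) ⊕ 74 = 80 ⊕ 74 = f4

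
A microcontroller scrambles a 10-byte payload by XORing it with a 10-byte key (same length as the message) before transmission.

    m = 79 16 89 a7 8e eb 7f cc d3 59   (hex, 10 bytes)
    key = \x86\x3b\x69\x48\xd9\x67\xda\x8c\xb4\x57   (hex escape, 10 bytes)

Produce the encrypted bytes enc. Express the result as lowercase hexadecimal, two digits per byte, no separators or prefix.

XOR is its own inverse, so applying the key byte-wise gives the result directly.
byte 0: 79 ⊕ 86 = ff
byte 1: 16 ⊕ 3b = 2d
byte 2: 89 ⊕ 69 = e0
byte 3: a7 ⊕ 48 = ef
byte 4: 8e ⊕ d9 = 57
byte 5: eb ⊕ 67 = 8c
byte 6: 7f ⊕ da = a5
byte 7: cc ⊕ 8c = 40
byte 8: d3 ⊕ b4 = 67
byte 9: 59 ⊕ 57 = 0e

ff2de0ef578ca540670e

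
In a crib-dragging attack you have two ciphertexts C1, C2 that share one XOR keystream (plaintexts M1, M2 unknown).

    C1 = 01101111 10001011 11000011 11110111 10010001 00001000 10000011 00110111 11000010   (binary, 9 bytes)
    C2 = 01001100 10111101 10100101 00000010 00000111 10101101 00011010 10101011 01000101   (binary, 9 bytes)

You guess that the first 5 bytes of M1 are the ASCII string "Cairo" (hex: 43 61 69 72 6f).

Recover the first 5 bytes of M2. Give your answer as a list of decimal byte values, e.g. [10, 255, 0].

First, C1 ⊕ C2 = (M1 ⊕ K) ⊕ (M2 ⊕ K) = M1 ⊕ M2, so the key drops out. Then M2 = (M1 ⊕ M2) ⊕ M1 over the first 5 bytes.
byte 0: (6f XOR 4c) XOR 43 = 23 XOR 43 = 60
byte 1: (8b XOR bd) XOR 61 = 36 XOR 61 = 57
byte 2: (c3 XOR a5) XOR 69 = 66 XOR 69 = 0f
byte 3: (f7 XOR 02) XOR 72 = f5 XOR 72 = 87
byte 4: (91 XOR 07) XOR 6f = 96 XOR 6f = f9

[96, 87, 15, 135, 249]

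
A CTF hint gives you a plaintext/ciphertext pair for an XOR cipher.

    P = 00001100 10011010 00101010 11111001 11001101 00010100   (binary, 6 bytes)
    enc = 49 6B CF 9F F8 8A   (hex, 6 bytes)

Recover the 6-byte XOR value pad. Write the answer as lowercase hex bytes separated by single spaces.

45 f1 e5 66 35 9e

Since enc = P ⊕ pad, XORing both sides with P gives pad = P ⊕ enc.
 12 ⊕  73 =  69
154 ⊕ 107 = 241
 42 ⊕ 207 = 229
249 ⊕ 159 = 102
205 ⊕ 248 =  53
 20 ⊕ 138 = 158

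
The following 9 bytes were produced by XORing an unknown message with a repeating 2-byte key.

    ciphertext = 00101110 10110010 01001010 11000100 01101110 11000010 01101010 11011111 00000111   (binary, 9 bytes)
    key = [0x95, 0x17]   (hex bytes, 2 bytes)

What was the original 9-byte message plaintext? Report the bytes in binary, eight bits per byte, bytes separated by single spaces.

10111011 10100101 11011111 11010011 11111011 11010101 11111111 11001000 10010010

The 2-byte key repeats, so the effective keystream is 95 17 95 17 95 17 95 17 95.
byte 0: 2e ^ 95 = bb
byte 1: b2 ^ 17 = a5
byte 2: 4a ^ 95 = df
byte 3: c4 ^ 17 = d3
byte 4: 6e ^ 95 = fb
byte 5: c2 ^ 17 = d5
byte 6: 6a ^ 95 = ff
byte 7: df ^ 17 = c8
byte 8: 07 ^ 95 = 92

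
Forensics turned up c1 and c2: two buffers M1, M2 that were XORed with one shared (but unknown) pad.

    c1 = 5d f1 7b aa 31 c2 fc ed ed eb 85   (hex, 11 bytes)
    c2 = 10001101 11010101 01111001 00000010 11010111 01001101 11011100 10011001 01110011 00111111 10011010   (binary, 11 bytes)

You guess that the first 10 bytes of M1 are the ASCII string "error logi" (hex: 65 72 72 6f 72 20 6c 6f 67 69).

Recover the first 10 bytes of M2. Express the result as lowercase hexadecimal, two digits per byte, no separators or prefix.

First, c1 ⊕ c2 = (M1 ⊕ K) ⊕ (M2 ⊕ K) = M1 ⊕ M2, so the key drops out. Then M2 = (M1 ⊕ M2) ⊕ M1 over the first 10 bytes.
byte 0: (5d xor 8d) xor 65 = d0 xor 65 = b5
byte 1: (f1 xor d5) xor 72 = 24 xor 72 = 56
byte 2: (7b xor 79) xor 72 = 02 xor 72 = 70
byte 3: (aa xor 02) xor 6f = a8 xor 6f = c7
byte 4: (31 xor d7) xor 72 = e6 xor 72 = 94
byte 5: (c2 xor 4d) xor 20 = 8f xor 20 = af
byte 6: (fc xor dc) xor 6c = 20 xor 6c = 4c
byte 7: (ed xor 99) xor 6f = 74 xor 6f = 1b
byte 8: (ed xor 73) xor 67 = 9e xor 67 = f9
byte 9: (eb xor 3f) xor 69 = d4 xor 69 = bd

b55670c794af4c1bf9bd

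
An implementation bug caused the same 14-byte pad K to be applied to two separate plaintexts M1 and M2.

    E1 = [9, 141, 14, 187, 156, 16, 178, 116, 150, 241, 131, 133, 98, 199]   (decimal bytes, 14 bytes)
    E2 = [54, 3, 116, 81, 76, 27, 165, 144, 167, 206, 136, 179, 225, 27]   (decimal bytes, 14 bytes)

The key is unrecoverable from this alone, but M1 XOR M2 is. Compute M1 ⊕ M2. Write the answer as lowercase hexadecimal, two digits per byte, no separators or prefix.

3f8e7aead00b17e4313f0b3683dc

E1 ⊕ E2 = (M1 ⊕ K) ⊕ (M2 ⊕ K) = M1 ⊕ M2 — the shared key cancels under XOR.
09 xor 36 = 3f
8d xor 03 = 8e
0e xor 74 = 7a
bb xor 51 = ea
9c xor 4c = d0
10 xor 1b = 0b
b2 xor a5 = 17
74 xor 90 = e4
96 xor a7 = 31
f1 xor ce = 3f
83 xor 88 = 0b
85 xor b3 = 36
62 xor e1 = 83
c7 xor 1b = dc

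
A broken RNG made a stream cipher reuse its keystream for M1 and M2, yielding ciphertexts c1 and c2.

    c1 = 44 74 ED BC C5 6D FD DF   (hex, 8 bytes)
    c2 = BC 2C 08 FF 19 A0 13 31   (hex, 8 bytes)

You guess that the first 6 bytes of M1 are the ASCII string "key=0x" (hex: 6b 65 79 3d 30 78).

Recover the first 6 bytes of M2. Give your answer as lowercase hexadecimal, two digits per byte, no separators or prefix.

First, c1 ⊕ c2 = (M1 ⊕ K) ⊕ (M2 ⊕ K) = M1 ⊕ M2, so the key drops out. Then M2 = (M1 ⊕ M2) ⊕ M1 over the first 6 bytes.
byte 0: (44 ⊕ bc) ⊕ 6b = f8 ⊕ 6b = 93
byte 1: (74 ⊕ 2c) ⊕ 65 = 58 ⊕ 65 = 3d
byte 2: (ed ⊕ 08) ⊕ 79 = e5 ⊕ 79 = 9c
byte 3: (bc ⊕ ff) ⊕ 3d = 43 ⊕ 3d = 7e
byte 4: (c5 ⊕ 19) ⊕ 30 = dc ⊕ 30 = ec
byte 5: (6d ⊕ a0) ⊕ 78 = cd ⊕ 78 = b5

933d9c7eecb5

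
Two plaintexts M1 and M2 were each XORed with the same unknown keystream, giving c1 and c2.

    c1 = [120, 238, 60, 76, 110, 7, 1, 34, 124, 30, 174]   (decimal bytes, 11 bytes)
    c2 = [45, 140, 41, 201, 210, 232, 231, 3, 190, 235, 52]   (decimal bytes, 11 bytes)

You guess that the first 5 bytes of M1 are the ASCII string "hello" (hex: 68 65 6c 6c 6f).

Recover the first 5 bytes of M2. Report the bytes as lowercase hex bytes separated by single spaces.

3d 07 79 e9 d3

First, c1 ⊕ c2 = (M1 ⊕ K) ⊕ (M2 ⊕ K) = M1 ⊕ M2, so the key drops out. Then M2 = (M1 ⊕ M2) ⊕ M1 over the first 5 bytes.
byte 0: (78 ⊕ 2d) ⊕ 68 = 55 ⊕ 68 = 3d
byte 1: (ee ⊕ 8c) ⊕ 65 = 62 ⊕ 65 = 07
byte 2: (3c ⊕ 29) ⊕ 6c = 15 ⊕ 6c = 79
byte 3: (4c ⊕ c9) ⊕ 6c = 85 ⊕ 6c = e9
byte 4: (6e ⊕ d2) ⊕ 6f = bc ⊕ 6f = d3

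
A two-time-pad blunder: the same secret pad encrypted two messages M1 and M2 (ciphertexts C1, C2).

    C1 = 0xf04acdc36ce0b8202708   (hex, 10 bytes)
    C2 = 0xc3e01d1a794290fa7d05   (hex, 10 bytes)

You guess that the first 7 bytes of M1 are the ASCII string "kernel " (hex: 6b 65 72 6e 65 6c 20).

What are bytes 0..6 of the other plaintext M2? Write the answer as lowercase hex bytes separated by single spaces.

58 cf a2 b7 70 ce 08

First, C1 ⊕ C2 = (M1 ⊕ K) ⊕ (M2 ⊕ K) = M1 ⊕ M2, so the key drops out. Then M2 = (M1 ⊕ M2) ⊕ M1 over the first 7 bytes.
byte 0: (f0 ⊕ c3) ⊕ 6b = 33 ⊕ 6b = 58
byte 1: (4a ⊕ e0) ⊕ 65 = aa ⊕ 65 = cf
byte 2: (cd ⊕ 1d) ⊕ 72 = d0 ⊕ 72 = a2
byte 3: (c3 ⊕ 1a) ⊕ 6e = d9 ⊕ 6e = b7
byte 4: (6c ⊕ 79) ⊕ 65 = 15 ⊕ 65 = 70
byte 5: (e0 ⊕ 42) ⊕ 6c = a2 ⊕ 6c = ce
byte 6: (b8 ⊕ 90) ⊕ 20 = 28 ⊕ 20 = 08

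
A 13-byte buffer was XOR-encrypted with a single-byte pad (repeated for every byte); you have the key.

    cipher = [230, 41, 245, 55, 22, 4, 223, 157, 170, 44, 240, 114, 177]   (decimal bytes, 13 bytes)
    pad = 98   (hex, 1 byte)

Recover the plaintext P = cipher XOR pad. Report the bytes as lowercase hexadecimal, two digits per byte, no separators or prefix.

7eb16daf8e9c470532b468ea29

The 1-byte key repeats, so the effective keystream is 98 98 98 98 98 98 98 98 98 98 98 98 98.
byte 0: 11100110 ^ 10011000 = 01111110
byte 1: 00101001 ^ 10011000 = 10110001
byte 2: 11110101 ^ 10011000 = 01101101
byte 3: 00110111 ^ 10011000 = 10101111
byte 4: 00010110 ^ 10011000 = 10001110
byte 5: 00000100 ^ 10011000 = 10011100
byte 6: 11011111 ^ 10011000 = 01000111
byte 7: 10011101 ^ 10011000 = 00000101
byte 8: 10101010 ^ 10011000 = 00110010
byte 9: 00101100 ^ 10011000 = 10110100
byte 10: 11110000 ^ 10011000 = 01101000
byte 11: 01110010 ^ 10011000 = 11101010
byte 12: 10110001 ^ 10011000 = 00101001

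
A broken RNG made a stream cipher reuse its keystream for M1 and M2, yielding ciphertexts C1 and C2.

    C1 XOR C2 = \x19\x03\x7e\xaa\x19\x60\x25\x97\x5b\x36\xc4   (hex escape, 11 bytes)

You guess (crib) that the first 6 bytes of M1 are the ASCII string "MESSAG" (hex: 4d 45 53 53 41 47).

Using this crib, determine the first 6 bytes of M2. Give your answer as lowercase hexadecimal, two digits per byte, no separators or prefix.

Since C1 ⊕ C2 = M1 ⊕ M2, XORing with the guessed M1 bytes yields the corresponding M2 bytes: M2 = (C1 ⊕ C2) ⊕ M1.
19 xor 4d = 54
03 xor 45 = 46
7e xor 53 = 2d
aa xor 53 = f9
19 xor 41 = 58
60 xor 47 = 27

54462df95827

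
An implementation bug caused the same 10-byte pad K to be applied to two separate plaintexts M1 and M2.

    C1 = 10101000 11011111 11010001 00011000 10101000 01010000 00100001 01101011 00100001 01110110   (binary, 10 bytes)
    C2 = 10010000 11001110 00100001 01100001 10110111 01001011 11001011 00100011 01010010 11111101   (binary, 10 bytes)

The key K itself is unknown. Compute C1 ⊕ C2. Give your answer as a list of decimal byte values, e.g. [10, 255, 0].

C1 ⊕ C2 = (M1 ⊕ K) ⊕ (M2 ⊕ K) = M1 ⊕ M2 — the shared key cancels under XOR.
a8 xor 90 = 38
df xor ce = 11
d1 xor 21 = f0
18 xor 61 = 79
a8 xor b7 = 1f
50 xor 4b = 1b
21 xor cb = ea
6b xor 23 = 48
21 xor 52 = 73
76 xor fd = 8b

[56, 17, 240, 121, 31, 27, 234, 72, 115, 139]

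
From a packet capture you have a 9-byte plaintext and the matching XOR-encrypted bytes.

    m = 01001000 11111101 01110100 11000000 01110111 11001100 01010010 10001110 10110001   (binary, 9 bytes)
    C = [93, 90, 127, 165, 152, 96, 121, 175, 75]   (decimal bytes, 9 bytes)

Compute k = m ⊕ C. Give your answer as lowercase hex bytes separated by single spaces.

15 a7 0b 65 ef ac 2b 21 fa

Since C = m ⊕ k, XORing both sides with m gives k = m ⊕ C.
byte 0:  72 xor  93 =  21
byte 1: 253 xor  90 = 167
byte 2: 116 xor 127 =  11
byte 3: 192 xor 165 = 101
byte 4: 119 xor 152 = 239
byte 5: 204 xor  96 = 172
byte 6:  82 xor 121 =  43
byte 7: 142 xor 175 =  33
byte 8: 177 xor  75 = 250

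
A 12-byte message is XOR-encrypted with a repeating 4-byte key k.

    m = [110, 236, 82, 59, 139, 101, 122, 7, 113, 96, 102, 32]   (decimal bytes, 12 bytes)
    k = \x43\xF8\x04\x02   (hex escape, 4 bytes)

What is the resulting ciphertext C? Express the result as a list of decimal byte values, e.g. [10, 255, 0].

[45, 20, 86, 57, 200, 157, 126, 5, 50, 152, 98, 34]

The 4-byte key repeats, so the effective keystream is 43 f8 04 02 43 f8 04 02 43 f8 04 02.
byte 0: 6e ⊕ 43 = 2d
byte 1: ec ⊕ f8 = 14
byte 2: 52 ⊕ 04 = 56
byte 3: 3b ⊕ 02 = 39
byte 4: 8b ⊕ 43 = c8
byte 5: 65 ⊕ f8 = 9d
byte 6: 7a ⊕ 04 = 7e
byte 7: 07 ⊕ 02 = 05
byte 8: 71 ⊕ 43 = 32
byte 9: 60 ⊕ f8 = 98
byte 10: 66 ⊕ 04 = 62
byte 11: 20 ⊕ 02 = 22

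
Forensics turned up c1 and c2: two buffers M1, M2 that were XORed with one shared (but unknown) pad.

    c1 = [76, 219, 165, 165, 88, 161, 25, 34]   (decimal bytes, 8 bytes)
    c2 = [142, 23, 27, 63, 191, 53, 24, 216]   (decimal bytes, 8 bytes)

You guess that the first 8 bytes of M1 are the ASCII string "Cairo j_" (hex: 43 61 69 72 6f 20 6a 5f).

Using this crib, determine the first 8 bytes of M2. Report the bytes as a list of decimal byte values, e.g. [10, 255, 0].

First, c1 ⊕ c2 = (M1 ⊕ K) ⊕ (M2 ⊕ K) = M1 ⊕ M2, so the key drops out. Then M2 = (M1 ⊕ M2) ⊕ M1 over the first 8 bytes.
byte 0: (4c ^ 8e) ^ 43 = c2 ^ 43 = 81
byte 1: (db ^ 17) ^ 61 = cc ^ 61 = ad
byte 2: (a5 ^ 1b) ^ 69 = be ^ 69 = d7
byte 3: (a5 ^ 3f) ^ 72 = 9a ^ 72 = e8
byte 4: (58 ^ bf) ^ 6f = e7 ^ 6f = 88
byte 5: (a1 ^ 35) ^ 20 = 94 ^ 20 = b4
byte 6: (19 ^ 18) ^ 6a = 01 ^ 6a = 6b
byte 7: (22 ^ d8) ^ 5f = fa ^ 5f = a5

[129, 173, 215, 232, 136, 180, 107, 165]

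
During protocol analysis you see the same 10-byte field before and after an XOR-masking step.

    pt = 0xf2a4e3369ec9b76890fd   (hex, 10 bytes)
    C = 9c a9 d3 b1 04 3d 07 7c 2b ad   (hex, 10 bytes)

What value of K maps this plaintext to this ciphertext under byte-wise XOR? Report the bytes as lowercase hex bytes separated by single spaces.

Since C = pt ⊕ K, XORing both sides with pt gives K = pt ⊕ C.
f2 ^ 9c = 6e
a4 ^ a9 = 0d
e3 ^ d3 = 30
36 ^ b1 = 87
9e ^ 04 = 9a
c9 ^ 3d = f4
b7 ^ 07 = b0
68 ^ 7c = 14
90 ^ 2b = bb
fd ^ ad = 50

6e 0d 30 87 9a f4 b0 14 bb 50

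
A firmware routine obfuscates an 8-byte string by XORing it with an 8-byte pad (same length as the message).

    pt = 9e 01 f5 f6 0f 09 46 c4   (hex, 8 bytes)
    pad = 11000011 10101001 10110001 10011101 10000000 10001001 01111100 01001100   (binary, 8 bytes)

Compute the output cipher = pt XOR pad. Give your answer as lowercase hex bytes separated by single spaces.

XOR is its own inverse, so applying the key byte-wise gives the result directly.
10011110 ^ 11000011 = 01011101
00000001 ^ 10101001 = 10101000
11110101 ^ 10110001 = 01000100
11110110 ^ 10011101 = 01101011
00001111 ^ 10000000 = 10001111
00001001 ^ 10001001 = 10000000
01000110 ^ 01111100 = 00111010
11000100 ^ 01001100 = 10001000

5d a8 44 6b 8f 80 3a 88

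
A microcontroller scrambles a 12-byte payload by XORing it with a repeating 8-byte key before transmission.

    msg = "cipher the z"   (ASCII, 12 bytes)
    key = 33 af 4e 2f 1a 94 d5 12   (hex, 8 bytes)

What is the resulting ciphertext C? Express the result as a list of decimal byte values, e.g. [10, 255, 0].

The 8-byte key repeats, so the effective keystream is 33 af 4e 2f 1a 94 d5 12 33 af 4e 2f.
byte 0: 63 xor 33 = 50
byte 1: 69 xor af = c6
byte 2: 70 xor 4e = 3e
byte 3: 68 xor 2f = 47
byte 4: 65 xor 1a = 7f
byte 5: 72 xor 94 = e6
byte 6: 20 xor d5 = f5
byte 7: 74 xor 12 = 66
byte 8: 68 xor 33 = 5b
byte 9: 65 xor af = ca
byte 10: 20 xor 4e = 6e
byte 11: 7a xor 2f = 55

[80, 198, 62, 71, 127, 230, 245, 102, 91, 202, 110, 85]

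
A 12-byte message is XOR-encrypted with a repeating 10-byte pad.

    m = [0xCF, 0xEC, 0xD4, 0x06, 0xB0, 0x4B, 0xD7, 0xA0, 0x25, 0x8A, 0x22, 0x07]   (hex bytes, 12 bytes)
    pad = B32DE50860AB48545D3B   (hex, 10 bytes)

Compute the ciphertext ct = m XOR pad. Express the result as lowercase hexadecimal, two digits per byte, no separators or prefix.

7cc1310ed0e09ff478b1912a

The 10-byte key repeats, so the effective keystream is b3 2d e5 08 60 ab 48 54 5d 3b b3 2d.
byte 0: cf ^ b3 = 7c
byte 1: ec ^ 2d = c1
byte 2: d4 ^ e5 = 31
byte 3: 06 ^ 08 = 0e
byte 4: b0 ^ 60 = d0
byte 5: 4b ^ ab = e0
byte 6: d7 ^ 48 = 9f
byte 7: a0 ^ 54 = f4
byte 8: 25 ^ 5d = 78
byte 9: 8a ^ 3b = b1
byte 10: 22 ^ b3 = 91
byte 11: 07 ^ 2d = 2a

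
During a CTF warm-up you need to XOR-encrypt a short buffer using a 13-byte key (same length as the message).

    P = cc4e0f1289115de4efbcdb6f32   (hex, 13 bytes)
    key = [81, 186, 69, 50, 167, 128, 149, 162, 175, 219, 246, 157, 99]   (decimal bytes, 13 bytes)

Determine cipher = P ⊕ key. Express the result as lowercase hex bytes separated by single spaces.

11001100 XOR 01010001 = 10011101
01001110 XOR 10111010 = 11110100
00001111 XOR 01000101 = 01001010
00010010 XOR 00110010 = 00100000
10001001 XOR 10100111 = 00101110
00010001 XOR 10000000 = 10010001
01011101 XOR 10010101 = 11001000
11100100 XOR 10100010 = 01000110
11101111 XOR 10101111 = 01000000
10111100 XOR 11011011 = 01100111
11011011 XOR 11110110 = 00101101
01101111 XOR 10011101 = 11110010
00110010 XOR 01100011 = 01010001

9d f4 4a 20 2e 91 c8 46 40 67 2d f2 51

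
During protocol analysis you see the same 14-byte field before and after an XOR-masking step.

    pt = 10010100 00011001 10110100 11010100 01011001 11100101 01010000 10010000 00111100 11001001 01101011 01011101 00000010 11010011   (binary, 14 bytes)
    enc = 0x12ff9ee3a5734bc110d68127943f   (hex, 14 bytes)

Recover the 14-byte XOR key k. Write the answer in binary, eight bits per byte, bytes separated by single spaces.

10000110 11100110 00101010 00110111 11111100 10010110 00011011 01010001 00101100 00011111 11101010 01111010 10010110 11101100

Since enc = pt ⊕ k, XORing both sides with pt gives k = pt ⊕ enc.
10010100 ^ 00010010 = 10000110
00011001 ^ 11111111 = 11100110
10110100 ^ 10011110 = 00101010
11010100 ^ 11100011 = 00110111
01011001 ^ 10100101 = 11111100
11100101 ^ 01110011 = 10010110
01010000 ^ 01001011 = 00011011
10010000 ^ 11000001 = 01010001
00111100 ^ 00010000 = 00101100
11001001 ^ 11010110 = 00011111
01101011 ^ 10000001 = 11101010
01011101 ^ 00100111 = 01111010
00000010 ^ 10010100 = 10010110
11010011 ^ 00111111 = 11101100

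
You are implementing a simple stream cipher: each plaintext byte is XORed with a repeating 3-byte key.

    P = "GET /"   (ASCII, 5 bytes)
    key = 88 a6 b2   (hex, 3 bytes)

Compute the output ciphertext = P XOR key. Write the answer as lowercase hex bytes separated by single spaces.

cf e3 e6 a8 89

The 3-byte key repeats, so the effective keystream is 88 a6 b2 88 a6.
byte 0: 01000111 ⊕ 10001000 = 11001111
byte 1: 01000101 ⊕ 10100110 = 11100011
byte 2: 01010100 ⊕ 10110010 = 11100110
byte 3: 00100000 ⊕ 10001000 = 10101000
byte 4: 00101111 ⊕ 10100110 = 10001001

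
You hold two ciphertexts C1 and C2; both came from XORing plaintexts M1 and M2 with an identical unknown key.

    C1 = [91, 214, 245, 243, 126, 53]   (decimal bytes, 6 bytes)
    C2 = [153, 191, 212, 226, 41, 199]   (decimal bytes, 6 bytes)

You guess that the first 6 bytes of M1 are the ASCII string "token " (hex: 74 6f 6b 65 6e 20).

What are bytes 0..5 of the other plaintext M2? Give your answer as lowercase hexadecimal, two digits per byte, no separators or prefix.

First, C1 ⊕ C2 = (M1 ⊕ K) ⊕ (M2 ⊕ K) = M1 ⊕ M2, so the key drops out. Then M2 = (M1 ⊕ M2) ⊕ M1 over the first 6 bytes.
byte 0: (5b XOR 99) XOR 74 = c2 XOR 74 = b6
byte 1: (d6 XOR bf) XOR 6f = 69 XOR 6f = 06
byte 2: (f5 XOR d4) XOR 6b = 21 XOR 6b = 4a
byte 3: (f3 XOR e2) XOR 65 = 11 XOR 65 = 74
byte 4: (7e XOR 29) XOR 6e = 57 XOR 6e = 39
byte 5: (35 XOR c7) XOR 20 = f2 XOR 20 = d2

b6064a7439d2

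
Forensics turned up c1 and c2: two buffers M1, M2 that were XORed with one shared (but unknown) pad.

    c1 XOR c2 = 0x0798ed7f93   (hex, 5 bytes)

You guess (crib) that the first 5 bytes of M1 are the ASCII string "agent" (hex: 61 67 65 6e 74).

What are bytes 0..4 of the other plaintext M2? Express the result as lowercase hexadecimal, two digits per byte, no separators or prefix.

66ff8811e7

Since c1 ⊕ c2 = M1 ⊕ M2, XORing with the guessed M1 bytes yields the corresponding M2 bytes: M2 = (c1 ⊕ c2) ⊕ M1.
byte 0: 00000111 ⊕ 01100001 = 01100110
byte 1: 10011000 ⊕ 01100111 = 11111111
byte 2: 11101101 ⊕ 01100101 = 10001000
byte 3: 01111111 ⊕ 01101110 = 00010001
byte 4: 10010011 ⊕ 01110100 = 11100111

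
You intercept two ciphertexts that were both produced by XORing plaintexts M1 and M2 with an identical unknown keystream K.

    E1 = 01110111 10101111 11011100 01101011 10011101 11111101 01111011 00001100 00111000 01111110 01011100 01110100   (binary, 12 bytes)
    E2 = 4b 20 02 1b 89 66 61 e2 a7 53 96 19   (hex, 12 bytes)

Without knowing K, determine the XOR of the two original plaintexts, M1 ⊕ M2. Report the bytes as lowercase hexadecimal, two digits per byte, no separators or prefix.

3c8fde70149b1aee9f2dca6d

E1 ⊕ E2 = (M1 ⊕ K) ⊕ (M2 ⊕ K) = M1 ⊕ M2 — the shared key cancels under XOR.
byte 0: 119 ⊕  75 =  60
byte 1: 175 ⊕  32 = 143
byte 2: 220 ⊕   2 = 222
byte 3: 107 ⊕  27 = 112
byte 4: 157 ⊕ 137 =  20
byte 5: 253 ⊕ 102 = 155
byte 6: 123 ⊕  97 =  26
byte 7:  12 ⊕ 226 = 238
byte 8:  56 ⊕ 167 = 159
byte 9: 126 ⊕  83 =  45
byte 10:  92 ⊕ 150 = 202
byte 11: 116 ⊕  25 = 109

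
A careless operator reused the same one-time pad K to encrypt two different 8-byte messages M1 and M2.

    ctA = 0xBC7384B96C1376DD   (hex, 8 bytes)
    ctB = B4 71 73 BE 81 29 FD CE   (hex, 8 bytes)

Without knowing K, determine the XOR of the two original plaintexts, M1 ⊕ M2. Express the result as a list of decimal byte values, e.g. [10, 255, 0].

[8, 2, 247, 7, 237, 58, 139, 19]

ctA ⊕ ctB = (M1 ⊕ K) ⊕ (M2 ⊕ K) = M1 ⊕ M2 — the shared key cancels under XOR.
byte 0: 188 xor 180 =   8
byte 1: 115 xor 113 =   2
byte 2: 132 xor 115 = 247
byte 3: 185 xor 190 =   7
byte 4: 108 xor 129 = 237
byte 5:  19 xor  41 =  58
byte 6: 118 xor 253 = 139
byte 7: 221 xor 206 =  19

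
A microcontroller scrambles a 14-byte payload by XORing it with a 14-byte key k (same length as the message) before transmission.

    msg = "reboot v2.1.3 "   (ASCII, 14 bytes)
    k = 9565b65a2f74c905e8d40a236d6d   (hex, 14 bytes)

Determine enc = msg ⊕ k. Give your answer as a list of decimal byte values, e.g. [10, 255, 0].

XOR is its own inverse, so applying the key byte-wise gives the result directly.
byte 0: 114 xor 149 = 231
byte 1: 101 xor 101 =   0
byte 2:  98 xor 182 = 212
byte 3: 111 xor  90 =  53
byte 4: 111 xor  47 =  64
byte 5: 116 xor 116 =   0
byte 6:  32 xor 201 = 233
byte 7: 118 xor   5 = 115
byte 8:  50 xor 232 = 218
byte 9:  46 xor 212 = 250
byte 10:  49 xor  10 =  59
byte 11:  46 xor  35 =  13
byte 12:  51 xor 109 =  94
byte 13:  32 xor 109 =  77

[231, 0, 212, 53, 64, 0, 233, 115, 218, 250, 59, 13, 94, 77]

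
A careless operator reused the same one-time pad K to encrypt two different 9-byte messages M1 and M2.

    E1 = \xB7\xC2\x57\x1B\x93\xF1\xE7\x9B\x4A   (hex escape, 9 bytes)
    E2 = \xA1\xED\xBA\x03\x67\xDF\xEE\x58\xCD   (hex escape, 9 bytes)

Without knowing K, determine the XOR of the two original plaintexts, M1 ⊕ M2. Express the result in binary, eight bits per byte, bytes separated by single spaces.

00010110 00101111 11101101 00011000 11110100 00101110 00001001 11000011 10000111

E1 ⊕ E2 = (M1 ⊕ K) ⊕ (M2 ⊕ K) = M1 ⊕ M2 — the shared key cancels under XOR.
b7 XOR a1 = 16
c2 XOR ed = 2f
57 XOR ba = ed
1b XOR 03 = 18
93 XOR 67 = f4
f1 XOR df = 2e
e7 XOR ee = 09
9b XOR 58 = c3
4a XOR cd = 87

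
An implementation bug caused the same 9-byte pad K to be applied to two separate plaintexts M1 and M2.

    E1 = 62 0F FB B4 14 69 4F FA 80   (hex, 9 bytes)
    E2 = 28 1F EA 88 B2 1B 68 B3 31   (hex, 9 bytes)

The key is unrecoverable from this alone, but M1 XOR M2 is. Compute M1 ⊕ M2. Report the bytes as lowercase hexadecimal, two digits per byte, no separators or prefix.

4a10113ca6722749b1

E1 ⊕ E2 = (M1 ⊕ K) ⊕ (M2 ⊕ K) = M1 ⊕ M2 — the shared key cancels under XOR.
byte 0: 62 XOR 28 = 4a
byte 1: 0f XOR 1f = 10
byte 2: fb XOR ea = 11
byte 3: b4 XOR 88 = 3c
byte 4: 14 XOR b2 = a6
byte 5: 69 XOR 1b = 72
byte 6: 4f XOR 68 = 27
byte 7: fa XOR b3 = 49
byte 8: 80 XOR 31 = b1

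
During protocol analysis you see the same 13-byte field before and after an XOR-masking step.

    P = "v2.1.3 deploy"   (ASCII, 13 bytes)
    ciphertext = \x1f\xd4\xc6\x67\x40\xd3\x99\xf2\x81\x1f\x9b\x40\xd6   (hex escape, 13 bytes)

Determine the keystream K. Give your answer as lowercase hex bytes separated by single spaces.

69 e6 e8 56 6e e0 b9 96 e4 6f f7 2f af

Since ciphertext = P ⊕ K, XORing both sides with P gives K = P ⊕ ciphertext.
01110110 xor 00011111 = 01101001
00110010 xor 11010100 = 11100110
00101110 xor 11000110 = 11101000
00110001 xor 01100111 = 01010110
00101110 xor 01000000 = 01101110
00110011 xor 11010011 = 11100000
00100000 xor 10011001 = 10111001
01100100 xor 11110010 = 10010110
01100101 xor 10000001 = 11100100
01110000 xor 00011111 = 01101111
01101100 xor 10011011 = 11110111
01101111 xor 01000000 = 00101111
01111001 xor 11010110 = 10101111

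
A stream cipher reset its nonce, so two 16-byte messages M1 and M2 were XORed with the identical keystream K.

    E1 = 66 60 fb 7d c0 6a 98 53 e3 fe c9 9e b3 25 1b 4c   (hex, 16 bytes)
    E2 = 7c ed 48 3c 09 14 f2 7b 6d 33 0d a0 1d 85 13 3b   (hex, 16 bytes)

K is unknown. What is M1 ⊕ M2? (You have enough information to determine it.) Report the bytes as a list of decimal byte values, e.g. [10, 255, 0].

[26, 141, 179, 65, 201, 126, 106, 40, 142, 205, 196, 62, 174, 160, 8, 119]

E1 ⊕ E2 = (M1 ⊕ K) ⊕ (M2 ⊕ K) = M1 ⊕ M2 — the shared key cancels under XOR.
66 ⊕ 7c = 1a
60 ⊕ ed = 8d
fb ⊕ 48 = b3
7d ⊕ 3c = 41
c0 ⊕ 09 = c9
6a ⊕ 14 = 7e
98 ⊕ f2 = 6a
53 ⊕ 7b = 28
e3 ⊕ 6d = 8e
fe ⊕ 33 = cd
c9 ⊕ 0d = c4
9e ⊕ a0 = 3e
b3 ⊕ 1d = ae
25 ⊕ 85 = a0
1b ⊕ 13 = 08
4c ⊕ 3b = 77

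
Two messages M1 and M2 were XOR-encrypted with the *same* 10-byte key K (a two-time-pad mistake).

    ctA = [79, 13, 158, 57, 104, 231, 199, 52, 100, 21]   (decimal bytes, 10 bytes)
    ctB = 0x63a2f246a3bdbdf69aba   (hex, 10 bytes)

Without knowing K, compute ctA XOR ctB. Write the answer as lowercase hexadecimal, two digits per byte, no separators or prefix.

2caf6c7fcb5a7ac2feaf

ctA ⊕ ctB = (M1 ⊕ K) ⊕ (M2 ⊕ K) = M1 ⊕ M2 — the shared key cancels under XOR.
4f xor 63 = 2c
0d xor a2 = af
9e xor f2 = 6c
39 xor 46 = 7f
68 xor a3 = cb
e7 xor bd = 5a
c7 xor bd = 7a
34 xor f6 = c2
64 xor 9a = fe
15 xor ba = af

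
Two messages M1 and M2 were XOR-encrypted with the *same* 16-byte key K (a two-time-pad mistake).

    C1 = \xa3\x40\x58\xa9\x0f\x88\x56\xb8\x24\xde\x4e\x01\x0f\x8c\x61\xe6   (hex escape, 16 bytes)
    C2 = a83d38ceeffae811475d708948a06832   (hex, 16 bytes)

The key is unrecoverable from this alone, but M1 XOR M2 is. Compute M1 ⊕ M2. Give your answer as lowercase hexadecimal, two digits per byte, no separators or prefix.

C1 ⊕ C2 = (M1 ⊕ K) ⊕ (M2 ⊕ K) = M1 ⊕ M2 — the shared key cancels under XOR.
a3 ^ a8 = 0b
40 ^ 3d = 7d
58 ^ 38 = 60
a9 ^ ce = 67
0f ^ ef = e0
88 ^ fa = 72
56 ^ e8 = be
b8 ^ 11 = a9
24 ^ 47 = 63
de ^ 5d = 83
4e ^ 70 = 3e
01 ^ 89 = 88
0f ^ 48 = 47
8c ^ a0 = 2c
61 ^ 68 = 09
e6 ^ 32 = d4

0b7d6067e072bea963833e88472c09d4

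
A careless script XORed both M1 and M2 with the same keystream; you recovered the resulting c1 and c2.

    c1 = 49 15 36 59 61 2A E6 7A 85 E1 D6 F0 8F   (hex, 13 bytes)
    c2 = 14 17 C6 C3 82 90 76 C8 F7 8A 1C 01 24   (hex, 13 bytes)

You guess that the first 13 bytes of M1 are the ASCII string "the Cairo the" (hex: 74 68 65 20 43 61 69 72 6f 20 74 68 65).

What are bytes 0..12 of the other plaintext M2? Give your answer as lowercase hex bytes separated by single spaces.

29 6a 95 ba a0 db f9 c0 1d 4b be 99 ce

First, c1 ⊕ c2 = (M1 ⊕ K) ⊕ (M2 ⊕ K) = M1 ⊕ M2, so the key drops out. Then M2 = (M1 ⊕ M2) ⊕ M1 over the first 13 bytes.
byte 0: (49 ^ 14) ^ 74 = 5d ^ 74 = 29
byte 1: (15 ^ 17) ^ 68 = 02 ^ 68 = 6a
byte 2: (36 ^ c6) ^ 65 = f0 ^ 65 = 95
byte 3: (59 ^ c3) ^ 20 = 9a ^ 20 = ba
byte 4: (61 ^ 82) ^ 43 = e3 ^ 43 = a0
byte 5: (2a ^ 90) ^ 61 = ba ^ 61 = db
byte 6: (e6 ^ 76) ^ 69 = 90 ^ 69 = f9
byte 7: (7a ^ c8) ^ 72 = b2 ^ 72 = c0
byte 8: (85 ^ f7) ^ 6f = 72 ^ 6f = 1d
byte 9: (e1 ^ 8a) ^ 20 = 6b ^ 20 = 4b
byte 10: (d6 ^ 1c) ^ 74 = ca ^ 74 = be
byte 11: (f0 ^ 01) ^ 68 = f1 ^ 68 = 99
byte 12: (8f ^ 24) ^ 65 = ab ^ 65 = ce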